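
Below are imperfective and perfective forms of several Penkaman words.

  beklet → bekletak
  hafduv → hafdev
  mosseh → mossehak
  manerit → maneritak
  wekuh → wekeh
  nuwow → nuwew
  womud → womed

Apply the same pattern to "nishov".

"nishov" has last vowel 'o'. The one such stem in the data (nuwow → nuwew) changes the last vowel to 'e' (as do hafduv, womud), so the same rule applies.
The other pattern: stems whose last vowel is 'e' or 'i' add -ak.
So nishov → nishev.

nishev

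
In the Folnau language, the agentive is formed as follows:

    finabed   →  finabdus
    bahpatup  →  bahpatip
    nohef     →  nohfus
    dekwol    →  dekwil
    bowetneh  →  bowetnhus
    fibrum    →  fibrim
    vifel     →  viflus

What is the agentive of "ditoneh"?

ditonhus

vifel and dekwol both end in -l yet inflect differently (viflus, dekwil), so the final letter is not what conditions the rule; the last vowel is.
"ditoneh" has last vowel 'e'. The stems whose last vowel is 'e' (nohef → nohfus, finabed → finabdus, bowetneh → bowetnhus) delete the last vowel and add -us.
So ditoneh → ditonhus.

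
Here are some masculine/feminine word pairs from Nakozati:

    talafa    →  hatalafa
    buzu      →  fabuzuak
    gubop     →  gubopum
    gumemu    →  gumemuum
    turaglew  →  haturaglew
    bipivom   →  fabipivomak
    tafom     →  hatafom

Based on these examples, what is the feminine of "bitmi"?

gumemu and buzu both end in -u yet inflect differently (gumemuum, fabuzuak), so the final letter is not what conditions the rule; the first letter is.
"bitmi" begins with b-. The stems beginning with b- (buzu → fabuzuak, bipivom → fabipivomak) add fa- … -ak around the stem.
The other patterns: stems beginning with g- add -um; stems beginning with t- add the prefix ha-.
So bitmi → fabitmiak.

fabitmiak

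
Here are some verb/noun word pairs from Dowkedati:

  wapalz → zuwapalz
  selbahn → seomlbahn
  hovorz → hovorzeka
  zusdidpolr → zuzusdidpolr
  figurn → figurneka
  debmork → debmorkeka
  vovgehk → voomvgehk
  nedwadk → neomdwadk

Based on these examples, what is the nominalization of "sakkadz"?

"sakkadz" has second-to-last letter 'd'. The one such stem in the data (nedwadk → neomdwadk) inserts -om- after the first vowel (as do vovgehk, selbahn), so the same rule applies.
So sakkadz → saomkkadz.

saomkkadz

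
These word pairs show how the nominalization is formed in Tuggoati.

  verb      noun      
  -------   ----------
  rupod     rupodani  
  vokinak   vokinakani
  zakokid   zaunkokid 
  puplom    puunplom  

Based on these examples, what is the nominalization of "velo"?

veloani

rupod and zakokid both end in -d yet inflect differently (rupodani, zaunkokid), so the final letter is not what conditions the rule; the first letter is.
"velo" begins with v-. The one such stem in the data (vokinak → vokinakani) adds -ani, so the same rule applies.
So velo → veloani.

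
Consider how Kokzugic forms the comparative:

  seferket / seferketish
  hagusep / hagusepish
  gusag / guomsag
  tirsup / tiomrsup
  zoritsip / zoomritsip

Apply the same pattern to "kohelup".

hagusep and tirsup both end in -p yet inflect differently (hagusepish, tiomrsup), so the final letter is not what conditions the rule; the last vowel is.
"kohelup" has last vowel 'u'. The one such stem in the data (tirsup → tiomrsup) inserts -om- after the first vowel (as do gusag, zoritsip), so the same rule applies.
The other pattern: stems whose last vowel is 'e' add -ish.
So kohelup → koomhelup.

koomhelup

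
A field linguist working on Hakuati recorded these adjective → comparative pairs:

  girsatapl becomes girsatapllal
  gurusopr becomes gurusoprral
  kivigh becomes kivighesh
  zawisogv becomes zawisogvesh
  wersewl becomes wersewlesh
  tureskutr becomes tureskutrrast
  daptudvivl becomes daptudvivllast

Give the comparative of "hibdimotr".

hibdimotrrast

"hibdimotr" has second-to-last letter 't'. The one such stem in the data (tureskutr → tureskutrrast) doubles the final consonant and adds -ast (as does daptudvivl), so the same rule applies.
So hibdimotr → hibdimotrrast.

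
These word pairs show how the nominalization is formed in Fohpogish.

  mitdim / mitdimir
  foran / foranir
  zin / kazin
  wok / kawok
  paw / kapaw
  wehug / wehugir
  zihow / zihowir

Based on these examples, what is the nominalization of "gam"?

"gam" has 1 vowel. The stems with 1 vowel (wok → kawok, paw → kapaw, zin → kazin) add the prefix ka-.
The other pattern: stems with 2 vowels add -ir.
So gam → kagam.

kagam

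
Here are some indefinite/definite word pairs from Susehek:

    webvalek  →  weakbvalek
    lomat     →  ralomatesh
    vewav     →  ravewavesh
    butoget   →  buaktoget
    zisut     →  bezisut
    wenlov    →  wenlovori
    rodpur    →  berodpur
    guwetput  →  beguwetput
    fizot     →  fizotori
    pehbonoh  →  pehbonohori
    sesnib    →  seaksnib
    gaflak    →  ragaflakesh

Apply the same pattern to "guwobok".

guwobokori

wenlov and vewav both end in -v yet inflect differently (wenlovori, ravewavesh), so the final letter is not what conditions the rule; the last vowel is.
"guwobok" has last vowel 'o'. The stems whose last vowel is 'o' (wenlov → wenlovori, fizot → fizotori, pehbonoh → pehbonohori) add -ori.
The other patterns: stems whose last vowel is 'a' add ra- … -esh around the stem; stems whose last vowel is 'e' or 'i' insert -ak- after the first vowel; stems whose last vowel is 'u' add the prefix be-.
So guwobok → guwobokori.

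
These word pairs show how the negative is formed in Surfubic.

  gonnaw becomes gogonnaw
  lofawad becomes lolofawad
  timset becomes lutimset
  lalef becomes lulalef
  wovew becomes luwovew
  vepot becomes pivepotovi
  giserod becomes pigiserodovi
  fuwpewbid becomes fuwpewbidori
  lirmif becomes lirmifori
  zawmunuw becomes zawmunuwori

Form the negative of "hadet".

luhadet

"hadet" has last vowel 'e'. The stems whose last vowel is 'e' (timset → lutimset, lalef → lulalef, wovew → luwovew) add the prefix lu-.
So hadet → luhadet.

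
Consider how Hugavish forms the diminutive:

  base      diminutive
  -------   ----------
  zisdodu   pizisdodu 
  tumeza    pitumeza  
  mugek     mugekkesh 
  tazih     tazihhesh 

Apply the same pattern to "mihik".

mihikkesh

tumeza and tazih both begin with t- yet inflect differently (pitumeza, tazihhesh), so the first letter is not what conditions the rule; whether the stem ends in a vowel or a consonant is.
"mihik" ends in a consonant. The stems ending in a consonant (tazih → tazihhesh, mugek → mugekkesh) double the final consonant and add -esh.
So mihik → mihikkesh.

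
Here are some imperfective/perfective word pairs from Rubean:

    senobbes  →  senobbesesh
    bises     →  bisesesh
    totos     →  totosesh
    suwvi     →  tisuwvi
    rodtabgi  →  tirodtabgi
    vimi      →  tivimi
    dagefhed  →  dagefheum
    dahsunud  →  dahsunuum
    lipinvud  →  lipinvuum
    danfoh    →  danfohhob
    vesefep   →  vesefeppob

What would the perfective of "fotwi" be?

tifotwi

"fotwi" ends in -i. The stems ending in -i (suwvi → tisuwvi, rodtabgi → tirodtabgi, vimi → tivimi) add the prefix ti-.
The other patterns: stems ending in -s add -esh; stems ending in -d drop the final letter and add -um; stems ending in -h or -p double the final consonant and add -ob.
So fotwi → tifotwi.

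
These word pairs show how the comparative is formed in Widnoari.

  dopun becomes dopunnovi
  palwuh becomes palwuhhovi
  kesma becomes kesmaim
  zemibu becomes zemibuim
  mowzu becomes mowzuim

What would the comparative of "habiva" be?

habivaim

"habiva" ends in a vowel. The stems ending in a vowel (kesma → kesmaim, zemibu → zemibuim, mowzu → mowzuim) add -im.
The other pattern: stems ending in a consonant double the final consonant and add -ovi.
So habiva → habivaim.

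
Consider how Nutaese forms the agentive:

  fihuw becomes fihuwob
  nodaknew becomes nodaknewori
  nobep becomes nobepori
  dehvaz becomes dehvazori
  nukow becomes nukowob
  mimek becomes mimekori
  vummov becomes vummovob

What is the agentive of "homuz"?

"homuz" has last vowel 'u'. The one such stem in the data (fihuw → fihuwob) adds -ob, so the same rule applies.
So homuz → homuzob.

homuzob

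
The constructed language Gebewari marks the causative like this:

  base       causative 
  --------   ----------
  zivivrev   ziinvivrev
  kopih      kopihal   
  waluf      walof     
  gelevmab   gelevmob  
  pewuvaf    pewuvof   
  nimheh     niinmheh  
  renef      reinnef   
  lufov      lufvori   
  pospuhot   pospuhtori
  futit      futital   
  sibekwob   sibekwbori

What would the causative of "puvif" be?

futit and pospuhot both end in -t yet inflect differently (futital, pospuhtori), so the final letter is not what conditions the rule; the last vowel is.
"puvif" has last vowel 'i'. The stems whose last vowel is 'i' (futit → futital, kopih → kopihal) add -al.
So puvif → puvifal.

puvifal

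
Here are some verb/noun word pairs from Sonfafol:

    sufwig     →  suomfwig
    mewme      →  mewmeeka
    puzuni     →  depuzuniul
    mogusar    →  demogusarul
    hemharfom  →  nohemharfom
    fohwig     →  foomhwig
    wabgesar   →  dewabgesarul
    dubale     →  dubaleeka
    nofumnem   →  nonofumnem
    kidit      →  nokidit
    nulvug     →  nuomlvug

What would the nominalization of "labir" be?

delabirul

kidit and fohwig both have last vowel 'i' yet inflect differently (nokidit, foomhwig), so the last vowel is not what conditions the rule; the final letter is.
"labir" ends in -r. The stems ending in -r (mogusar → demogusarul, wabgesar → dewabgesarul) add de- … -ul around the stem.
The other patterns: stems ending in -m or -t add the prefix no-; stems ending in -g insert -om- after the first vowel; stems ending in -e add -eka.
So labir → delabirul.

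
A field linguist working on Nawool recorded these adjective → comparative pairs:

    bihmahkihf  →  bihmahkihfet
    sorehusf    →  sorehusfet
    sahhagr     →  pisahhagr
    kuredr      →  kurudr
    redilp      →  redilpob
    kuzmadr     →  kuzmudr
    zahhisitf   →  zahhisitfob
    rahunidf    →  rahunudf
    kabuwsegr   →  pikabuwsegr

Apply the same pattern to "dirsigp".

kuzmadr and kabuwsegr both end in -r yet inflect differently (kuzmudr, pikabuwsegr), so the final letter is not what conditions the rule; the second-to-last letter is.
"dirsigp" has second-to-last letter 'g'. The stems whose second-to-last letter is 'g' (kabuwsegr → pikabuwsegr, sahhagr → pisahhagr) add the prefix pi-.
So dirsigp → pidirsigp.

pidirsigp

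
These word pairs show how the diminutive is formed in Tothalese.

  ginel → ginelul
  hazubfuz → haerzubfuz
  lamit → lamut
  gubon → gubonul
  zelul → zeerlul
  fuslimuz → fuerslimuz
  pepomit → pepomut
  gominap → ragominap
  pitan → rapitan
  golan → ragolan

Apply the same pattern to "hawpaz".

rahawpaz

"hawpaz" has last vowel 'a'. The stems whose last vowel is 'a' (gominap → ragominap, golan → ragolan, pitan → rapitan) add the prefix ra-.
The other patterns: stems whose last vowel is 'e' or 'o' add -ul; stems whose last vowel is 'u' insert -er- after the first vowel; stems whose last vowel is 'i' change the last vowel to 'u'.
So hawpaz → rahawpaz.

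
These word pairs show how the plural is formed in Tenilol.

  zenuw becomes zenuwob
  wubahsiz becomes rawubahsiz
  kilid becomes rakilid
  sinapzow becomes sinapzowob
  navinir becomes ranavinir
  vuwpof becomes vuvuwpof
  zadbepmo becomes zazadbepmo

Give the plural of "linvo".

"linvo" ends in -o. The one such stem in the data (zadbepmo → zazadbepmo) repeats the first consonant+vowel as a prefix (as does vuwpof), so the same rule applies.
The other patterns: stems ending in -w add -ob; stems ending in -d, -r or -z add the prefix ra-.
So linvo → lilinvo.

lilinvo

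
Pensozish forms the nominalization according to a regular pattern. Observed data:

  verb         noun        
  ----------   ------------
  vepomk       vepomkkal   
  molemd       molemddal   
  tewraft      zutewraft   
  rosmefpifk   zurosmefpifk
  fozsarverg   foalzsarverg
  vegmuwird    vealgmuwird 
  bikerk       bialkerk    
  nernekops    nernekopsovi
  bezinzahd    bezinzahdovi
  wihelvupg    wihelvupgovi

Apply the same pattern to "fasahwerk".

faalsahwerk

vepomk and rosmefpifk both end in -k yet inflect differently (vepomkkal, zurosmefpifk), so the final letter is not what conditions the rule; the second-to-last letter is.
"fasahwerk" has second-to-last letter 'r'. The stems whose second-to-last letter is 'r' (fozsarverg → foalzsarverg, vegmuwird → vealgmuwird, bikerk → bialkerk) insert -al- after the first vowel.
So fasahwerk → faalsahwerk.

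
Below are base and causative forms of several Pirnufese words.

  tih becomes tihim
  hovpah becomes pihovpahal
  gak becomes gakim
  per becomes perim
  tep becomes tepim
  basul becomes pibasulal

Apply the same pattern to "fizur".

hovpah and tih both end in -h yet inflect differently (pihovpahal, tihim), so the final letter is not what conditions the rule; the number of vowels is.
"fizur" has 2 vowels. The stems with 2 vowels (basul → pibasulal, hovpah → pihovpahal) add pi- … -al around the stem.
The other pattern: stems with 1 vowel add -im.
So fizur → pifizural.

pifizural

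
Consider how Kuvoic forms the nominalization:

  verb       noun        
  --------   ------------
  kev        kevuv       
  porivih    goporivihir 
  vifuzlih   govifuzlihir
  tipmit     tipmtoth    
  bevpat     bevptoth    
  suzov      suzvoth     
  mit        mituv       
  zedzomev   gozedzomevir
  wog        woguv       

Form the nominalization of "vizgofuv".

govizgofuvir

mit and bevpat both end in -t yet inflect differently (mituv, bevptoth), so the final letter is not what conditions the rule; the number of vowels is.
"vizgofuv" has 3 vowels. The stems with 3 vowels (zedzomev → gozedzomevir, vifuzlih → govifuzlihir, porivih → goporivihir) add go- … -ir around the stem.
So vizgofuv → govizgofuvir.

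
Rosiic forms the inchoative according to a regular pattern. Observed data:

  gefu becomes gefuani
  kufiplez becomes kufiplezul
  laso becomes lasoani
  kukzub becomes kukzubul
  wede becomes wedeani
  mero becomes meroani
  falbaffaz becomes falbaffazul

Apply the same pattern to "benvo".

"benvo" ends in a vowel. The stems ending in a vowel (mero → meroani, gefu → gefuani, laso → lasoani) add -ani.
So benvo → benvoani.

benvoani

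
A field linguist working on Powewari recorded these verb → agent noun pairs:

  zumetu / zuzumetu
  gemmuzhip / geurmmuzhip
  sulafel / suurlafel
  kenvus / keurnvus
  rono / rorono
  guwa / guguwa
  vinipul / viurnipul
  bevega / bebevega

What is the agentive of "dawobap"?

daurwobap

kenvus and zumetu both have last vowel 'u' yet inflect differently (keurnvus, zuzumetu), so the last vowel is not what conditions the rule; whether the stem ends in a vowel or a consonant is.
"dawobap" ends in a consonant. The stems ending in a consonant (kenvus → keurnvus, vinipul → viurnipul, sulafel → suurlafel) insert -ur- after the first vowel.
So dawobap → daurwobap.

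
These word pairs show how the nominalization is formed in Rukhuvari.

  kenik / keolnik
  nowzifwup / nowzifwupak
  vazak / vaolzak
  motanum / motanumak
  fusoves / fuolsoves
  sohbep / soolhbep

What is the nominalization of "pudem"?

nowzifwup and sohbep both end in -p yet inflect differently (nowzifwupak, soolhbep), so the final letter is not what conditions the rule; the last vowel is.
"pudem" has last vowel 'e'. The stems whose last vowel is 'e' (fusoves → fuolsoves, sohbep → soolhbep) insert -ol- after the first vowel.
So pudem → puoldem.

puoldem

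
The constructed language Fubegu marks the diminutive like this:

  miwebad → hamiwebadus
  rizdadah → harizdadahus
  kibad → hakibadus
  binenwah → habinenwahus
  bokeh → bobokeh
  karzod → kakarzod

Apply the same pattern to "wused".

"wused" has last vowel 'e'. The one such stem in the data (bokeh → bobokeh) repeats the first consonant+vowel as a prefix (as does karzod), so the same rule applies.
The other pattern: stems whose last vowel is 'a' add ha- … -us around the stem.
So wused → wuwused.

wuwused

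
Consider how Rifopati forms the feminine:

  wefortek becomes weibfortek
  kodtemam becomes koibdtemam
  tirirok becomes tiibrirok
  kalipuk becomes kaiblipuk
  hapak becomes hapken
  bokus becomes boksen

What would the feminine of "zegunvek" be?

"zegunvek" has 3 vowels. The stems with 3 vowels (wefortek → weibfortek, kodtemam → koibdtemam, tirirok → tiibrirok) insert -ib- after the first vowel.
So zegunvek → zeibgunvek.

zeibgunvek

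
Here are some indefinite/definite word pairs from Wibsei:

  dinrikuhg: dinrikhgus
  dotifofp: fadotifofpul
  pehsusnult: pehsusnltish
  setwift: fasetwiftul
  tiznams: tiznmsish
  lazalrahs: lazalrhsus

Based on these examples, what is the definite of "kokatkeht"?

kokatkhtus

setwift and pehsusnult both end in -t yet inflect differently (fasetwiftul, pehsusnltish), so the final letter is not what conditions the rule; the second-to-last letter is.
"kokatkeht" has second-to-last letter 'h'. The stems whose second-to-last letter is 'h' (dinrikuhg → dinrikhgus, lazalrahs → lazalrhsus) delete the last vowel and add -us.
So kokatkeht → kokatkhtus.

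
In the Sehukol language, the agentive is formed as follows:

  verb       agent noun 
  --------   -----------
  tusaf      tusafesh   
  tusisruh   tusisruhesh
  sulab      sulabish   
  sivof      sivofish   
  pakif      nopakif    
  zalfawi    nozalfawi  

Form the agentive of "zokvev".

tusaf and sivof both end in -f yet inflect differently (tusafesh, sivofish), so the final letter is not what conditions the rule; the first letter is.
"zokvev" begins with z-. The one such stem in the data (zalfawi → nozalfawi) adds the prefix no-, so the same rule applies.
So zokvev → nozokvev.

nozokvev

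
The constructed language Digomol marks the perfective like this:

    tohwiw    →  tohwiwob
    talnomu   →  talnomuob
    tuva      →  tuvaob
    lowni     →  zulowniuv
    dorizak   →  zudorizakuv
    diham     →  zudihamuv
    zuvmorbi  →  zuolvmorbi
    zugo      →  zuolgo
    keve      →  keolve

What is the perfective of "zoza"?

zoolza

"zoza" begins with z-. The stems beginning with z- (zuvmorbi → zuolvmorbi, zugo → zuolgo) insert -ol- after the first vowel.
The other patterns: stems beginning with t- add -ob; stems beginning with d- or l- add zu- … -uv around the stem.
So zoza → zoolza.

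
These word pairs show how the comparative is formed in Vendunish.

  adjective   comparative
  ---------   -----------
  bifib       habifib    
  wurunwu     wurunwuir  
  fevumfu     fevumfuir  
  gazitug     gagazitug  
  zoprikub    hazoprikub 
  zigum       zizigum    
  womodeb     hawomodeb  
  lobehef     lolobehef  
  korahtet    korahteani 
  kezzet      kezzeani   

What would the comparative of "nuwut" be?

womodeb and korahtet both have last vowel 'e' yet inflect differently (hawomodeb, korahteani), so the last vowel is not what conditions the rule; the final letter is.
"nuwut" ends in -t. The stems ending in -t (korahtet → korahteani, kezzet → kezzeani) drop the final letter and add -ani.
The other patterns: stems ending in -b add the prefix ha-; stems ending in -u add -ir; stems ending in -f, -g or -m repeat the first consonant+vowel as a prefix.
So nuwut → nuwuani.

nuwuani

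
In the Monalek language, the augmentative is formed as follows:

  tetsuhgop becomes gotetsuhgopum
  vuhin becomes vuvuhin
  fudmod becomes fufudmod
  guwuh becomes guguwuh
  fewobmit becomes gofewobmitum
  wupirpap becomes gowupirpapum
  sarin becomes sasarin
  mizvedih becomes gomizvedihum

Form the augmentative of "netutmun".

guwuh and mizvedih both end in -h yet inflect differently (guguwuh, gomizvedihum), so the final letter is not what conditions the rule; the number of vowels is.
"netutmun" has 3 vowels. The stems with 3 vowels (mizvedih → gomizvedihum, tetsuhgop → gotetsuhgopum, fewobmit → gofewobmitum) add go- … -um around the stem.
So netutmun → gonetutmunum.

gonetutmunum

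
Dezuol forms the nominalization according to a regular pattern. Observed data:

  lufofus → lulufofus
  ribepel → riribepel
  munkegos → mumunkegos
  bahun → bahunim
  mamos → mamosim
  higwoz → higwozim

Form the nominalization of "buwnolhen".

"buwnolhen" has 3 vowels. The stems with 3 vowels (lufofus → lulufofus, ribepel → riribepel, munkegos → mumunkegos) repeat the first consonant+vowel as a prefix.
The other pattern: stems with 2 vowels add -im.
So buwnolhen → bubuwnolhen.

bubuwnolhen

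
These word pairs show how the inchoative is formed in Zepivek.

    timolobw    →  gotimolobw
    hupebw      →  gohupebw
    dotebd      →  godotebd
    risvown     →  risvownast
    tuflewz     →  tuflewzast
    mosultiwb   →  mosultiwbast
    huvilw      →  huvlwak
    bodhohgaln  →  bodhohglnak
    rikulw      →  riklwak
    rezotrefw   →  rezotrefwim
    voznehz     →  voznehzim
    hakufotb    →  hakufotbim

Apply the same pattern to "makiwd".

timolobw and huvilw both end in -w yet inflect differently (gotimolobw, huvlwak), so the final letter is not what conditions the rule; the second-to-last letter is.
"makiwd" has second-to-last letter 'w'. The stems whose second-to-last letter is 'w' (risvown → risvownast, tuflewz → tuflewzast, mosultiwb → mosultiwbast) add -ast.
The other patterns: stems whose second-to-last letter is 'b' add the prefix go-; stems whose second-to-last letter is 'l' delete the last vowel and add -ak; stems whose second-to-last letter is 'f', 'h' or 't' add -im.
So makiwd → makiwdast.

makiwdast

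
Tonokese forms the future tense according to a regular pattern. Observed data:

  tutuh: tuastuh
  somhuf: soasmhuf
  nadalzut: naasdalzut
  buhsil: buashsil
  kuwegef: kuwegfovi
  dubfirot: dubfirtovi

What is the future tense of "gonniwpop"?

gonniwppovi

"gonniwpop" has last vowel 'o'. The one such stem in the data (dubfirot → dubfirtovi) deletes the last vowel and adds -ovi (as does kuwegef), so the same rule applies.
The other pattern: stems whose last vowel is 'i' or 'u' insert -as- after the first vowel.
So gonniwpop → gonniwppovi.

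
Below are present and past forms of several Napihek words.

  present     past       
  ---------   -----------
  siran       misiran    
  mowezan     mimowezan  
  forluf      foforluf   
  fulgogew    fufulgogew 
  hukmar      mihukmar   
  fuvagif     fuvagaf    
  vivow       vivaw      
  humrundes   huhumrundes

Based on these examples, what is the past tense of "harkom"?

harkam

vivow and fulgogew both end in -w yet inflect differently (vivaw, fufulgogew), so the final letter is not what conditions the rule; the last vowel is.
"harkom" has last vowel 'o'. The one such stem in the data (vivow → vivaw) changes the last vowel to 'a' (as does fuvagif), so the same rule applies.
So harkom → harkam.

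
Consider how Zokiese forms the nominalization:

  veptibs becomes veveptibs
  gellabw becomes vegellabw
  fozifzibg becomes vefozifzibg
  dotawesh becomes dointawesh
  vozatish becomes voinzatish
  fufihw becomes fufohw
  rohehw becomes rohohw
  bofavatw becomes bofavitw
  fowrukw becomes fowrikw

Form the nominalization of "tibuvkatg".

tibuvkitg

gellabw and fufihw both end in -w yet inflect differently (vegellabw, fufohw), so the final letter is not what conditions the rule; the second-to-last letter is.
"tibuvkatg" has second-to-last letter 't'. The one such stem in the data (bofavatw → bofavitw) changes the last vowel to 'i' (as does fowrukw), so the same rule applies.
So tibuvkatg → tibuvkitg.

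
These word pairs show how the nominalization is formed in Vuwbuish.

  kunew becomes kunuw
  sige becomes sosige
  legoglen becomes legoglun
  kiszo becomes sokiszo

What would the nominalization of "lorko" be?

solorko

kunew and sige both have last vowel 'e' yet inflect differently (kunuw, sosige), so the last vowel is not what conditions the rule; whether the stem ends in a vowel or a consonant is.
"lorko" ends in a vowel. The stems ending in a vowel (kiszo → sokiszo, sige → sosige) add the prefix so-.
The other pattern: stems ending in a consonant change the last vowel to 'u'.
So lorko → solorko.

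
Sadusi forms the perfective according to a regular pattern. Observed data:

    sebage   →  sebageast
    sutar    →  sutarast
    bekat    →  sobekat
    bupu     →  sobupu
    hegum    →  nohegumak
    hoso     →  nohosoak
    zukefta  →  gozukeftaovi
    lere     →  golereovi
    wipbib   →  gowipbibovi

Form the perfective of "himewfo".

sebage and lere both end in -e yet inflect differently (sebageast, golereovi), so the final letter is not what conditions the rule; the first letter is.
"himewfo" begins with h-. The stems beginning with h- (hegum → nohegumak, hoso → nohosoak) add no- … -ak around the stem.
The other patterns: stems beginning with s- add -ast; stems beginning with b- add the prefix so-; stems beginning with l-, w- or z- add go- … -ovi around the stem.
So himewfo → nohimewfoak.

nohimewfoak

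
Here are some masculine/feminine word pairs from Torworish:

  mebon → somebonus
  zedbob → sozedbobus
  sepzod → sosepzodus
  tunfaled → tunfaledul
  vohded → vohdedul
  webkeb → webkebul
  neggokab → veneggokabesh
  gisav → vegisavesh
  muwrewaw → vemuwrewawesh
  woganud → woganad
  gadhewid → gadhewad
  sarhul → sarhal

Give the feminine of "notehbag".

venotehbagesh

sepzod and tunfaled both end in -d yet inflect differently (sosepzodus, tunfaledul), so the final letter is not what conditions the rule; the last vowel is.
"notehbag" has last vowel 'a'. The stems whose last vowel is 'a' (neggokab → veneggokabesh, gisav → vegisavesh, muwrewaw → vemuwrewawesh) add ve- … -esh around the stem.
So notehbag → venotehbagesh.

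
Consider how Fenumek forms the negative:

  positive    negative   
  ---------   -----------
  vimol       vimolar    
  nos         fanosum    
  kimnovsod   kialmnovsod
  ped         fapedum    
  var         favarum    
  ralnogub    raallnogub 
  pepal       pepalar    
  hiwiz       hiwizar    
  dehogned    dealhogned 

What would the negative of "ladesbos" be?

laaldesbos

ped and dehogned both end in -d yet inflect differently (fapedum, dealhogned), so the final letter is not what conditions the rule; the number of vowels is.
"ladesbos" has 3 vowels. The stems with 3 vowels (dehogned → dealhogned, kimnovsod → kialmnovsod, ralnogub → raallnogub) insert -al- after the first vowel.
So ladesbos → laaldesbos.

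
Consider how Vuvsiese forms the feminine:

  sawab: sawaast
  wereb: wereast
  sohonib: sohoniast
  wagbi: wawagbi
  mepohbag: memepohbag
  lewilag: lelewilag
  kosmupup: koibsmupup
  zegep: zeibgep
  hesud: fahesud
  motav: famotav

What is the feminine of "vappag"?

sohonib and wagbi both have last vowel 'i' yet inflect differently (sohoniast, wawagbi), so the last vowel is not what conditions the rule; the final letter is.
"vappag" ends in -g. The stems ending in -g (mepohbag → memepohbag, lewilag → lelewilag) repeat the first consonant+vowel as a prefix.
The other patterns: stems ending in -b drop the final letter and add -ast; stems ending in -p insert -ib- after the first vowel; stems ending in -d or -v add the prefix fa-.
So vappag → vavappag.

vavappag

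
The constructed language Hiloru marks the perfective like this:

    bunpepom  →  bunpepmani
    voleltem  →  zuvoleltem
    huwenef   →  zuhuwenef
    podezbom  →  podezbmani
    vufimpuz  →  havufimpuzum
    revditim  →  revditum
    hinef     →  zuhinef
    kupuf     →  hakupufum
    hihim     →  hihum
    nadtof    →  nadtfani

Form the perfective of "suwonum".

hasuwonumum

nadtof and hinef both end in -f yet inflect differently (nadtfani, zuhinef), so the final letter is not what conditions the rule; the last vowel is.
"suwonum" has last vowel 'u'. The stems whose last vowel is 'u' (vufimpuz → havufimpuzum, kupuf → hakupufum) add ha- … -um around the stem.
The other patterns: stems whose last vowel is 'o' delete the last vowel and add -ani; stems whose last vowel is 'e' add the prefix zu-; stems whose last vowel is 'i' change the last vowel to 'u'.
So suwonum → hasuwonumum.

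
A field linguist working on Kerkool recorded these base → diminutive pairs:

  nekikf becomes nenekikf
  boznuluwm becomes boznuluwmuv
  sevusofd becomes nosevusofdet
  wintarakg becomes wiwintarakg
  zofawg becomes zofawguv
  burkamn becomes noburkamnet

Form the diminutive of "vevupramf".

novevupramfet

zofawg and wintarakg both end in -g yet inflect differently (zofawguv, wiwintarakg), so the final letter is not what conditions the rule; the second-to-last letter is.
"vevupramf" has second-to-last letter 'm'. The one such stem in the data (burkamn → noburkamnet) adds no- … -et around the stem, so the same rule applies.
The other patterns: stems whose second-to-last letter is 'w' add -uv; stems whose second-to-last letter is 'k' repeat the first consonant+vowel as a prefix.
So vevupramf → novevupramfet.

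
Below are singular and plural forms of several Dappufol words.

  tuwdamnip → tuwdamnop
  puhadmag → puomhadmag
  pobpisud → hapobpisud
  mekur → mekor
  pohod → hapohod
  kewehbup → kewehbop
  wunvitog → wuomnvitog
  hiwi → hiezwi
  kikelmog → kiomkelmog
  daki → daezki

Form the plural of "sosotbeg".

soomsotbeg

"sosotbeg" ends in -g. The stems ending in -g (puhadmag → puomhadmag, wunvitog → wuomnvitog, kikelmog → kiomkelmog) insert -om- after the first vowel.
So sosotbeg → soomsotbeg.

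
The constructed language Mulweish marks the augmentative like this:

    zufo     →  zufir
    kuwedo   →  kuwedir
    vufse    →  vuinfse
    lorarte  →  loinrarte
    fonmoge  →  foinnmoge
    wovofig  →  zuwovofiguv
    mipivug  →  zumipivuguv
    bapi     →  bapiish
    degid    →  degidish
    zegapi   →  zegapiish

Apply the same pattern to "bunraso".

bunrasir

wovofig and bapi both have last vowel 'i' yet inflect differently (zuwovofiguv, bapiish), so the last vowel is not what conditions the rule; the final letter is.
"bunraso" ends in -o. The stems ending in -o (zufo → zufir, kuwedo → kuwedir) drop the final letter and add -ir.
So bunraso → bunrasir.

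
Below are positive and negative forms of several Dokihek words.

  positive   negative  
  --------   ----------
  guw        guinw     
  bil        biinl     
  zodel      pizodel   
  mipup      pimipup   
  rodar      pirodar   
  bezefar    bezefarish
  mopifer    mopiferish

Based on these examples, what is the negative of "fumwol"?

bil and zodel both end in -l yet inflect differently (biinl, pizodel), so the final letter is not what conditions the rule; the number of vowels is.
"fumwol" has 2 vowels. The stems with 2 vowels (zodel → pizodel, mipup → pimipup, rodar → pirodar) add the prefix pi-.
So fumwol → pifumwol.

pifumwol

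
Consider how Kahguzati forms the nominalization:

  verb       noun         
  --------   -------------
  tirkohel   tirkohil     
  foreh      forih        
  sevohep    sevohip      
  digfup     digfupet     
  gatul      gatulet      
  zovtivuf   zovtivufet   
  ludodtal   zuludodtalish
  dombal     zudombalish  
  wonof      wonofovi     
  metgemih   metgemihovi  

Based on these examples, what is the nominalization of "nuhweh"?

"nuhweh" has last vowel 'e'. The stems whose last vowel is 'e' (tirkohel → tirkohil, foreh → forih, sevohep → sevohip) change the last vowel to 'i'.
So nuhweh → nuhwih.

nuhwih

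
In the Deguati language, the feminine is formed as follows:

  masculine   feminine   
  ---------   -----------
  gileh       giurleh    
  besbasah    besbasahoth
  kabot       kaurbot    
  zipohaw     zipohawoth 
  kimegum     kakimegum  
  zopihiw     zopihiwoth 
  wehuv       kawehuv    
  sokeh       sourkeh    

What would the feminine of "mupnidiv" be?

besbasah and gileh both end in -h yet inflect differently (besbasahoth, giurleh), so the final letter is not what conditions the rule; the last vowel is.
"mupnidiv" has last vowel 'i'. The one such stem in the data (zopihiw → zopihiwoth) adds -oth, so the same rule applies.
The other patterns: stems whose last vowel is 'e' or 'o' insert -ur- after the first vowel; stems whose last vowel is 'u' add the prefix ka-.
So mupnidiv → mupnidivoth.

mupnidivoth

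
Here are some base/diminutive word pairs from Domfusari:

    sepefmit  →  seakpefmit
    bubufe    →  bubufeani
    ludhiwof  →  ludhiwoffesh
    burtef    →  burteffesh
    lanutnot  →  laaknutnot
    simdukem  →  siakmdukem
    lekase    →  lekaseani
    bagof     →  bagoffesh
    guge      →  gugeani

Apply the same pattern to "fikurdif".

fikurdiffesh

lekase and burtef both have last vowel 'e' yet inflect differently (lekaseani, burteffesh), so the last vowel is not what conditions the rule; the final letter is.
"fikurdif" ends in -f. The stems ending in -f (burtef → burteffesh, bagof → bagoffesh, ludhiwof → ludhiwoffesh) double the final consonant and add -esh.
The other patterns: stems ending in -e add -ani; stems ending in -m or -t insert -ak- after the first vowel.
So fikurdif → fikurdiffesh.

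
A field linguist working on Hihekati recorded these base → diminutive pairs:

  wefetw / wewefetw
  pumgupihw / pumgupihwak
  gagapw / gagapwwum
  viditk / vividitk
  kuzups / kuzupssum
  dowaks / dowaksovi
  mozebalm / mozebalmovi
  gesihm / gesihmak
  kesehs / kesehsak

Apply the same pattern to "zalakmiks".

zalakmiksovi

"zalakmiks" has second-to-last letter 'k'. The one such stem in the data (dowaks → dowaksovi) adds -ovi, so the same rule applies.
So zalakmiks → zalakmiksovi.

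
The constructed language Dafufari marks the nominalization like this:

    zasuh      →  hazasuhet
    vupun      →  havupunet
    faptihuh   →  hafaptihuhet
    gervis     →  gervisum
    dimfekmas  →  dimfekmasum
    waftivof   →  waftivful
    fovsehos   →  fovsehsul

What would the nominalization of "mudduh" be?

hamudduhet

"mudduh" has last vowel 'u'. The stems whose last vowel is 'u' (faptihuh → hafaptihuhet, zasuh → hazasuhet, vupun → havupunet) add ha- … -et around the stem.
The other patterns: stems whose last vowel is 'o' delete the last vowel and add -ul; stems whose last vowel is 'a' or 'i' add -um.
So mudduh → hamudduhet.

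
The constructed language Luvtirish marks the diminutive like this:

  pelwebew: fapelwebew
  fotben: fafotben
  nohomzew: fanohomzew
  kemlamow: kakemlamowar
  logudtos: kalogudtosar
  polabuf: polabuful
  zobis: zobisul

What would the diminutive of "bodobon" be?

pelwebew and kemlamow both end in -w yet inflect differently (fapelwebew, kakemlamowar), so the final letter is not what conditions the rule; the last vowel is.
"bodobon" has last vowel 'o'. The stems whose last vowel is 'o' (kemlamow → kakemlamowar, logudtos → kalogudtosar) add ka- … -ar around the stem.
The other patterns: stems whose last vowel is 'e' add the prefix fa-; stems whose last vowel is 'i' or 'u' add -ul.
So bodobon → kabodobonar.

kabodobonar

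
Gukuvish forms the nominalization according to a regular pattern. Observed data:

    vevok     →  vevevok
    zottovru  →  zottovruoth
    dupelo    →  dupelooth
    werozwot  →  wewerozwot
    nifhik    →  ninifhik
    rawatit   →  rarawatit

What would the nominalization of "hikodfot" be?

dupelo and werozwot both have last vowel 'o' yet inflect differently (dupelooth, wewerozwot), so the last vowel is not what conditions the rule; whether the stem ends in a vowel or a consonant is.
"hikodfot" ends in a consonant. The stems ending in a consonant (werozwot → wewerozwot, vevok → vevevok, nifhik → ninifhik) repeat the first consonant+vowel as a prefix.
The other pattern: stems ending in a vowel add -oth.
So hikodfot → hihikodfot.

hihikodfot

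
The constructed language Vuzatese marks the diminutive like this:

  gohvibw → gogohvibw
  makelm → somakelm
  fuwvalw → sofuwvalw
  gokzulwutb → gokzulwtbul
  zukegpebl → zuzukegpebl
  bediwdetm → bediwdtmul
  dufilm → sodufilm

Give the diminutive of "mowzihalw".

fuwvalw and gohvibw both end in -w yet inflect differently (sofuwvalw, gogohvibw), so the final letter is not what conditions the rule; the second-to-last letter is.
"mowzihalw" has second-to-last letter 'l'. The stems whose second-to-last letter is 'l' (fuwvalw → sofuwvalw, dufilm → sodufilm, makelm → somakelm) add the prefix so-.
The other patterns: stems whose second-to-last letter is 'b' repeat the first consonant+vowel as a prefix; stems whose second-to-last letter is 't' delete the last vowel and add -ul.
So mowzihalw → somowzihalw.

somowzihalw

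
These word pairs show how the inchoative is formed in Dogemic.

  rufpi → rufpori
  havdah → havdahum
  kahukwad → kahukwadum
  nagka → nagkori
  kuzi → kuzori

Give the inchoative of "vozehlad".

kahukwad and nagka both have last vowel 'a' yet inflect differently (kahukwadum, nagkori), so the last vowel is not what conditions the rule; whether the stem ends in a vowel or a consonant is.
"vozehlad" ends in a consonant. The stems ending in a consonant (kahukwad → kahukwadum, havdah → havdahum) add -um.
So vozehlad → vozehladum.

vozehladum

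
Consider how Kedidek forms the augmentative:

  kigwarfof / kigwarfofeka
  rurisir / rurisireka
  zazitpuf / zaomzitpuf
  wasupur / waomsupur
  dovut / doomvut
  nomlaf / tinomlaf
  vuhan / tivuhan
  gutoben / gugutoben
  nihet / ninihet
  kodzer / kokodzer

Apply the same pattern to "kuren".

kukuren

"kuren" has last vowel 'e'. The stems whose last vowel is 'e' (gutoben → gugutoben, nihet → ninihet, kodzer → kokodzer) repeat the first consonant+vowel as a prefix.
So kuren → kukuren.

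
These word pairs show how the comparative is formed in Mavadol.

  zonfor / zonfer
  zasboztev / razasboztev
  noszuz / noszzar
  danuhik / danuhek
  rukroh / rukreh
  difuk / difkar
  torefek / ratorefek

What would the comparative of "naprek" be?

"naprek" has last vowel 'e'. The stems whose last vowel is 'e' (zasboztev → razasboztev, torefek → ratorefek) add the prefix ra-.
So naprek → ranaprek.

ranaprek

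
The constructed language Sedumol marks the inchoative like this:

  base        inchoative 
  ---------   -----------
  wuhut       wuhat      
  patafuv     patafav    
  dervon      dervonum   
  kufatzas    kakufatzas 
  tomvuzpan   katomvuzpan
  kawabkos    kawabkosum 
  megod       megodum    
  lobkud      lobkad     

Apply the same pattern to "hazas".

"hazas" has last vowel 'a'. The stems whose last vowel is 'a' (tomvuzpan → katomvuzpan, kufatzas → kakufatzas) add the prefix ka-.
The other patterns: stems whose last vowel is 'u' change the last vowel to 'a'; stems whose last vowel is 'o' add -um.
So hazas → kahazas.

kahazas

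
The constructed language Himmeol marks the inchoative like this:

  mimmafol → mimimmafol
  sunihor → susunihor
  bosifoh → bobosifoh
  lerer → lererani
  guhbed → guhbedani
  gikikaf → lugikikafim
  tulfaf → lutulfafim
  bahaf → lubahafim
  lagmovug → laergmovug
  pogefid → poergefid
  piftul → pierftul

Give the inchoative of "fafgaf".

lufafgafim

"fafgaf" has last vowel 'a'. The stems whose last vowel is 'a' (gikikaf → lugikikafim, tulfaf → lutulfafim, bahaf → lubahafim) add lu- … -im around the stem.
The other patterns: stems whose last vowel is 'o' repeat the first consonant+vowel as a prefix; stems whose last vowel is 'e' add -ani; stems whose last vowel is 'i' or 'u' insert -er- after the first vowel.
So fafgaf → lufafgafim.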